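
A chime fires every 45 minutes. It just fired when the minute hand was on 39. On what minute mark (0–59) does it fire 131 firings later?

54

131·45 = 5895.
Dividing 5895 by 60 gives quotient 98 and remainder 15.
(39 + 15) mod 60 = 54.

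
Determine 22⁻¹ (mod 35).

22·8 = 176 = 5·35 + 1, so 22⁻¹ ≡ 8 (mod 35).

8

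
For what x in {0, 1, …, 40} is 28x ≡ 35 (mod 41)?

28⁻¹ ≡ 22 (mod 41) because 28·22 = 616 = 15·41 + 1.
Multiplying both sides by 22: x ≡ 22·35 = 770 ≡ 32 (mod 41).
Check: 28·32 = 896 = 21·41 + 35.

32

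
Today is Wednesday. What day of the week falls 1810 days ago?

Saturday

Dividing 1810 by 7 gives quotient 258 and remainder 4.
Wednesday − 4 days → Saturday.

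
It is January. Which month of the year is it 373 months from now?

Dividing 373 by 12 gives quotient 31 and remainder 1.
January + 1 month → February.

February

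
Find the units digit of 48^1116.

The units digit of 48^n cycles with period 4: 8, 4, 2, 6, …
1116 leaves remainder 0 on division by 4, so 48^1116 ends in 6.

6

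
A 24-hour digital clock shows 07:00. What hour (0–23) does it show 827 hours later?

18

Dividing 827 by 24 gives quotient 34 and remainder 11.
(7 + 11) mod 24 = 18.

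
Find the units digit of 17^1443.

3

Powers of 7 mod 10 repeat with period 4: 7, 9, 3, 1.
1443 leaves remainder 3 on division by 4, so 17^1443 ends in 3.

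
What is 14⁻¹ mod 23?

23 = 1·14 + 9
14 = 1·9 + 5
9 = 1·5 + 4
5 = 1·4 + 1
4 = 4·1 + 0
Back-substituting gives 14·5 ≡ 1 (mod 23).

5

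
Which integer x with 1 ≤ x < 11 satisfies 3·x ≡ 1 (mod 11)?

3·4 = 12 = 1·11 + 1, so 3⁻¹ ≡ 4 (mod 11).

4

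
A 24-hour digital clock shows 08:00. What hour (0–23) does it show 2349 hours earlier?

11

Dividing 2349 by 24 gives quotient 97 and remainder 21.
(8 − 21) mod 24 = 11.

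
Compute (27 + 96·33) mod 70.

45

96·33 = 3168.
3168 = 45·70 + 18, so 3168 mod 70 = 18.
(27 + 18) mod 70 = 45.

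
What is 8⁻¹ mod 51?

8·32 = 256 = 5·51 + 1, so 8⁻¹ ≡ 32 (mod 51).

32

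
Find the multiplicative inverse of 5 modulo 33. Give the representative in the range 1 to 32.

20

33 = 6·5 + 3
5 = 1·3 + 2
3 = 1·2 + 1
2 = 2·1 + 0
Back-substituting gives 5·20 ≡ 1 (mod 33).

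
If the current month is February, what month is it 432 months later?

February

Dividing 432 by 12 gives quotient 36 and remainder 0.
February + 0 months → February.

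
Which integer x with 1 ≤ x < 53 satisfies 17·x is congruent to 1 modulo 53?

53 = 3·17 + 2
17 = 8·2 + 1
2 = 2·1 + 0
Back-substituting gives 17·25 ≡ 1 (mod 53).

25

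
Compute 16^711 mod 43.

4

Square-and-reduce mod 43: 16^1≡16, 16^2≡41, 16^4≡4, 16^8≡16, 16^16≡41, 16^32≡4, 16^64≡16, 16^128≡41, 16^256≡4, 16^512≡16.
711 = 1 + 2 + 4 + 64 + 128 + 512, so 16^711 ≡ 16·41·4·16·41·16 ≡ 4 (mod 43).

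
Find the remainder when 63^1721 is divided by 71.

59

Successive squares of 63 mod 71: 63^1≡63, 63^2≡64, 63^4≡49, 63^8≡58, 63^16≡27, 63^32≡19, 63^64≡6, 63^128≡36, 63^256≡18, 63^512≡40, 63^1024≡38.
1721 = 1 + 8 + 16 + 32 + 128 + 512 + 1024, so 63^1721 ≡ 63·58·27·19·36·40·38 ≡ 59 (mod 71).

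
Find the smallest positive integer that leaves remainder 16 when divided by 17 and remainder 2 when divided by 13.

67

x ≡ 2 (mod 13) gives x ∈ {2, 15, 28, 41, 54, 67}.
The first of these with x mod 17 = 16 is 67.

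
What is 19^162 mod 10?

The units digit of 19^n cycles with period 2: 9, 1, …
162 leaves remainder 0 on division by 2, so 19^162 ends in 1.

1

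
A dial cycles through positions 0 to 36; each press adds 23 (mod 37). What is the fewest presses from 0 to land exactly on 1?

23·29 = 667 = 18·37 + 1, so 23⁻¹ ≡ 29 (mod 37).

29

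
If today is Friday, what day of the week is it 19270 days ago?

Saturday

19270 mod 7 = 6 (since 2752·7 = 19264).
Friday − 6 days → Saturday.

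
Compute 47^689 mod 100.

Successive squares of 47 mod 100: 47^1≡47, 47^2≡9, 47^4≡81, 47^8≡61, 47^16≡21, 47^32≡41, 47^64≡81, 47^128≡61, 47^256≡21, 47^512≡41.
689 = 1 + 16 + 32 + 128 + 512, so 47^689 ≡ 47·21·41·61·41 ≡ 67 (mod 100).

67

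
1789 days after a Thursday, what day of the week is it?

Dividing 1789 by 7 gives quotient 255 and remainder 4.
Thursday + 4 days → Monday.

Monday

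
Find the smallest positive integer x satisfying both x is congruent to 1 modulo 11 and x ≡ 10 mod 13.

23

x ≡ 1 (mod 11) gives x ∈ {1, 12, 23}.
The first of these with x mod 13 = 10 is 23.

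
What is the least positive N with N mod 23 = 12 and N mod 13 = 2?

x ≡ 2 (mod 13) gives x ∈ {2, 15, 28, 41, 54, 67, 80, 93, …}.
The first of these with x mod 23 = 12 is 288.

288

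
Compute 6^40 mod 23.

3

Square-and-reduce mod 23: 6^1≡6, 6^2≡13, 6^4≡8, 6^8≡18, 6^16≡2, 6^32≡4.
40 = 8 + 32, so 6^40 ≡ 18·4 ≡ 3 (mod 23).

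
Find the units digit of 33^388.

Last digits of 3^n: 3, 9, 7, 1 (period 4).
388 mod 4 = 0, so the last digit matches 3^4 = 1.

1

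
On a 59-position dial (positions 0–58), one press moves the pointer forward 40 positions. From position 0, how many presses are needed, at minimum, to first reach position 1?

59 = 1·40 + 19
40 = 2·19 + 2
19 = 9·2 + 1
2 = 2·1 + 0
Back-substituting gives 40·31 ≡ 1 (mod 59).

31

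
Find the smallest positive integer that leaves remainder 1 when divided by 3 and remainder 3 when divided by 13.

16

x ≡ 1 (mod 3) gives x ∈ {1, 4, 7, 10, 13, 16}.
The first of these with x mod 13 = 3 is 16.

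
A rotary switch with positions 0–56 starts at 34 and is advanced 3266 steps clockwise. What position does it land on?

3266 mod 57 = 17 (since 57·57 = 3249).
(34 + 17) mod 57 = 51.

51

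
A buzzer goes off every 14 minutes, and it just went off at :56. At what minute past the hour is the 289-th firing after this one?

22

289·14 = 4046.
Dividing 4046 by 60 gives quotient 67 and remainder 26.
(56 + 26) mod 60 = 22.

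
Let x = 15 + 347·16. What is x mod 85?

42

347·16 = 5552.
5552 = 65·85 + 27, so 5552 mod 85 = 27.
(15 + 27) mod 85 = 42.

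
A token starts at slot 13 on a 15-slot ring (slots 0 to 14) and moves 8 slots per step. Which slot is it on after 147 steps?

4

147·8 = 1176.
1176 − 78·15 = 6, so 1176 ≡ 6 (mod 15).
(13 + 6) mod 15 = 4.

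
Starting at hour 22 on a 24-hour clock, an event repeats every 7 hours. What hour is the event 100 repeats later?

2

100·7 = 700.
700 = 29·24 + 4, so 700 mod 24 = 4.
(22 + 4) mod 24 = 2.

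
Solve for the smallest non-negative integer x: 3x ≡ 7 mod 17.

3⁻¹ ≡ 6 (mod 17) because 3·6 = 18 = 1·17 + 1.
Multiplying both sides by 6: x ≡ 6·7 = 42 ≡ 8 (mod 17).
Check: 3·8 = 24 = 1·17 + 7.

8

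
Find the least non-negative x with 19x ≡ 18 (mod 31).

The inverse of 19 mod 31 is 18 (since 19·18 = 342 ≡ 1).
So x ≡ 18·18 = 324 ≡ 14 (mod 31).

14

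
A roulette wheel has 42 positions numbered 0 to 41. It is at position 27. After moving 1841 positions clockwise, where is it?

1841 mod 42 = 35 (since 43·42 = 1806).
(27 + 35) mod 42 = 20.

20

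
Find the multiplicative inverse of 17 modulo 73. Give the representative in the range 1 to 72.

43

17·43 = 731 = 10·73 + 1, so 17⁻¹ ≡ 43 (mod 73).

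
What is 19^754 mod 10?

1

Powers of 9 mod 10 repeat with period 2: 9, 1.
754 leaves remainder 0 on division by 2, so 19^754 ends in 1.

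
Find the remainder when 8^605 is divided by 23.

By repeated squaring mod 23: 8^1≡8, 8^2≡18, 8^4≡2, 8^8≡4, 8^16≡16, 8^32≡3, 8^64≡9, 8^128≡12, 8^256≡6, 8^512≡13.
Since 605 = 1 + 4 + 8 + 16 + 64 + 512 in binary, 8^605 ≡ 8·2·4·16·9·13 ≡ 1 (mod 23).

1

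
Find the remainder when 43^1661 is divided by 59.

8

By repeated squaring mod 59: 43^1≡43, 43^2≡20, 43^4≡46, 43^8≡51, 43^16≡5, 43^32≡25, 43^64≡35, 43^128≡45, 43^256≡19, 43^512≡7, 43^1024≡49.
Since 1661 = 1 + 4 + 8 + 16 + 32 + 64 + 512 + 1024 in binary, 43^1661 ≡ 43·46·51·5·25·35·7·49 ≡ 8 (mod 59).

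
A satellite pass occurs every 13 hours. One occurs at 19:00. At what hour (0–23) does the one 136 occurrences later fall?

136·13 = 1768.
1768 − 73·24 = 16, so 1768 ≡ 16 (mod 24).
(19 + 16) mod 24 = 11.

11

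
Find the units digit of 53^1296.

Powers of 3 mod 10 repeat with period 4: 3, 9, 7, 1.
1296 mod 4 = 0, so the last digit matches 3^4 = 1.

1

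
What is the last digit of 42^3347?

Last digits of 2^n: 2, 4, 8, 6 (period 4).
3347 mod 4 = 3, so the last digit matches 2^3 = 8.

8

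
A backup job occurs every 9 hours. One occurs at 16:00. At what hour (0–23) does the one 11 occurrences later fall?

11·9 = 99.
Dividing 99 by 24 gives quotient 4 and remainder 3.
(16 + 3) mod 24 = 19.

19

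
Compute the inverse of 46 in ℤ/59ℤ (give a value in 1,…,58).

59 = 1·46 + 13
46 = 3·13 + 7
13 = 1·7 + 6
7 = 1·6 + 1
6 = 6·1 + 0
Back-substituting gives 46·9 ≡ 1 (mod 59).

9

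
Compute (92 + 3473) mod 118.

25

3473 − 29·118 = 51, so 3473 ≡ 51 (mod 118).
(92 + 51) mod 118 = 25.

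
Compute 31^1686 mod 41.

By repeated squaring mod 41: 31^1≡31, 31^2≡18, 31^4≡37, 31^8≡16, 31^16≡10, 31^32≡18, 31^64≡37, 31^128≡16, 31^256≡10, 31^512≡18, 31^1024≡37.
Since 1686 = 2 + 4 + 16 + 128 + 512 + 1024 in binary, 31^1686 ≡ 18·37·10·16·18·37 ≡ 10 (mod 41).

10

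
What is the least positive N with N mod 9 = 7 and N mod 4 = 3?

7

Since 4·7 ≡ 1 (mod 9), take x = 3 + 4·((7−3)·7 mod 9) = 3 + 4·1 = 7.
Check: 7 mod 9 = 7, 7 mod 4 = 3.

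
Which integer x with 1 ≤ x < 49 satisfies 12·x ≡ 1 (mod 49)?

45

12·45 = 540 = 11·49 + 1, so 12⁻¹ ≡ 45 (mod 49).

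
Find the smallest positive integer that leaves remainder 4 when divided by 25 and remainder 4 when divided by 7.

4

x ≡ 4 (mod 7) gives x ∈ {4}.
The first of these with x mod 25 = 4 is 4.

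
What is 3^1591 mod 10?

Powers of 3 mod 10 repeat with period 4: 3, 9, 7, 1.
1591 leaves remainder 3 on division by 4, so 3^1591 ends in 7.

7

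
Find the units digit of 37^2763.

The units digit of 37^n cycles with period 4: 7, 9, 3, 1, …
2763 leaves remainder 3 on division by 4, so 37^2763 ends in 3.

3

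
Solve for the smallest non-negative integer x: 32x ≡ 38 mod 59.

32⁻¹ ≡ 24 (mod 59) because 32·24 = 768 = 13·59 + 1.
So x ≡ 24·38 = 912 ≡ 27 (mod 59).

27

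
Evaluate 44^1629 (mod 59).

By repeated squaring mod 59: 44^1≡44, 44^2≡48, 44^4≡3, 44^8≡9, 44^16≡22, 44^32≡12, 44^64≡26, 44^128≡27, 44^256≡21, 44^512≡28, 44^1024≡17.
Since 1629 = 1 + 4 + 8 + 16 + 64 + 512 + 1024 in binary, 44^1629 ≡ 44·3·9·22·26·28·17 ≡ 14 (mod 59).

14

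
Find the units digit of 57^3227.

Powers of 7 mod 10 repeat with period 4: 7, 9, 3, 1.
3227 mod 4 = 3, so the last digit matches 7^3 = 3.

3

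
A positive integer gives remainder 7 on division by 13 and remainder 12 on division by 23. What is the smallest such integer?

150

x ≡ 7 (mod 13) gives x ∈ {7, 20, 33, 46, 59, 72, 85, 98, …}.
The first of these with x mod 23 = 12 is 150.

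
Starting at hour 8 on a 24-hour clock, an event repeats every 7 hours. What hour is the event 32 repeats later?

16

32·7 = 224.
Dividing 224 by 24 gives quotient 9 and remainder 8.
(8 + 8) mod 24 = 16.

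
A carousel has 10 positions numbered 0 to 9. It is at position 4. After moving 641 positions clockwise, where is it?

641 mod 10 = 1 (since 64·10 = 640).
(4 + 1) mod 10 = 5.

5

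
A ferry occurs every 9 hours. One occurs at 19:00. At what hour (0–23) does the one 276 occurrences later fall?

7

276·9 = 2484.
2484 − 103·24 = 12, so 2484 ≡ 12 (mod 24).
(19 + 12) mod 24 = 7.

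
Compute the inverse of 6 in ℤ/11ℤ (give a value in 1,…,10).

2

11 = 1·6 + 5
6 = 1·5 + 1
5 = 5·1 + 0
Back-substituting gives 6·2 ≡ 1 (mod 11).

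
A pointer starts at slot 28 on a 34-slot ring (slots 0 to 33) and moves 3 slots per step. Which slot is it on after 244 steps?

12

244·3 = 732.
732 = 21·34 + 18, so 732 mod 34 = 18.
(28 + 18) mod 34 = 12.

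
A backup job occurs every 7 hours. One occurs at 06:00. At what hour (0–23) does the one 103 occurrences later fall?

7

103·7 = 721.
721 − 30·24 = 1, so 721 ≡ 1 (mod 24).
(6 + 1) mod 24 = 7.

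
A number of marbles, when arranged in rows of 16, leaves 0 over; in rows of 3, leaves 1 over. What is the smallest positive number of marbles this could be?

16

x ≡ 1 (mod 3) gives x ∈ {1, 4, 7, 10, 13, 16}.
The first of these with x mod 16 = 0 is 16.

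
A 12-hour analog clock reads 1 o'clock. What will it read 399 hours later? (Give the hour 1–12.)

399 − 33·12 = 3, so 399 ≡ 3 (mod 12).
1 + 3 → 4 on a 12-hour dial.

4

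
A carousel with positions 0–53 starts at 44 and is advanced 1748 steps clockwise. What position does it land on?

Dividing 1748 by 54 gives quotient 32 and remainder 20.
(44 + 20) mod 54 = 10.

10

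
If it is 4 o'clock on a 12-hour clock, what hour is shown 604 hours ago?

12

604 − 50·12 = 4, so 604 ≡ 4 (mod 12).
4 − 4 → 12 on a 12-hour dial.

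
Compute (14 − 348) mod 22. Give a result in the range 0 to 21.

18

Dividing 348 by 22 gives quotient 15 and remainder 18.
(14 − 18) mod 22 = 18.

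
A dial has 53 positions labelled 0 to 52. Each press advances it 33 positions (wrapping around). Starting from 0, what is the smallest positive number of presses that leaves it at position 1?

33·45 = 1485 = 28·53 + 1, so 33⁻¹ ≡ 45 (mod 53).

45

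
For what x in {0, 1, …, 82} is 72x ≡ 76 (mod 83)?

61

The inverse of 72 mod 83 is 15 (since 72·15 = 1080 ≡ 1).
Multiplying both sides by 15: x ≡ 15·76 = 1140 ≡ 61 (mod 83).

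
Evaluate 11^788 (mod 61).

1

Square-and-reduce mod 61: 11^1≡11, 11^2≡60, 11^4≡1, 11^8≡1, 11^16≡1, 11^32≡1, 11^64≡1, 11^128≡1, 11^256≡1, 11^512≡1.
788 = 4 + 16 + 256 + 512, so 11^788 ≡ 1·1·1·1 ≡ 1 (mod 61).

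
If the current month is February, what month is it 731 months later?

Dividing 731 by 12 gives quotient 60 and remainder 11.
February + 11 months → January.

January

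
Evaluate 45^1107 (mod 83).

Successive squares of 45 mod 83: 45^1≡45, 45^2≡33, 45^4≡10, 45^8≡17, 45^16≡40, 45^32≡23, 45^64≡31, 45^128≡48, 45^256≡63, 45^512≡68, 45^1024≡59.
1107 = 1 + 2 + 16 + 64 + 1024, so 45^1107 ≡ 45·33·40·31·59 ≡ 82 (mod 83).

82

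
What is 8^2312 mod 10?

Powers of 8 mod 10 repeat with period 4: 8, 4, 2, 6.
2312 mod 4 = 0, so the last digit matches 8^4 = 6.

6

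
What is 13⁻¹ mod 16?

16 = 1·13 + 3
13 = 4·3 + 1
3 = 3·1 + 0
Back-substituting gives 13·5 ≡ 1 (mod 16).

5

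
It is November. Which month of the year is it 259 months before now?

259 mod 12 = 7 (since 21·12 = 252).
November − 7 months → April.

April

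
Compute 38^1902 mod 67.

Successive squares of 38 mod 67: 38^1≡38, 38^2≡37, 38^4≡29, 38^8≡37, 38^16≡29, 38^32≡37, 38^64≡29, 38^128≡37, 38^256≡29, 38^512≡37, 38^1024≡29.
1902 = 2 + 4 + 8 + 32 + 64 + 256 + 512 + 1024, so 38^1902 ≡ 37·29·37·37·29·29·37·29 ≡ 1 (mod 67).

1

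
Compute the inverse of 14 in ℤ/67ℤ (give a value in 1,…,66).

67 = 4·14 + 11
14 = 1·11 + 3
11 = 3·3 + 2
3 = 1·2 + 1
2 = 2·1 + 0
Back-substituting gives 14·24 ≡ 1 (mod 67).

24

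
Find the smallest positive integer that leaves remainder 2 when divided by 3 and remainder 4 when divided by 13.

17

x ≡ 2 (mod 3) gives x ∈ {2, 5, 8, 11, 14, 17}.
The first of these with x mod 13 = 4 is 17.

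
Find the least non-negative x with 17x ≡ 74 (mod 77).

27

17⁻¹ ≡ 68 (mod 77) because 17·68 = 1156 = 15·77 + 1.
So x ≡ 68·74 = 5032 ≡ 27 (mod 77).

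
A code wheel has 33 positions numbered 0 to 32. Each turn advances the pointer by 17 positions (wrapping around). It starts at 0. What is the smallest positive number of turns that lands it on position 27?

17⁻¹ ≡ 2 (mod 33) because 17·2 = 34 = 1·33 + 1.
So x ≡ 2·27 = 54 ≡ 21 (mod 33).
Check: 17·21 = 357 = 10·33 + 27.

21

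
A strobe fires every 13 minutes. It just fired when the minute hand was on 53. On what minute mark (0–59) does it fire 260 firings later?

260·13 = 3380.
Dividing 3380 by 60 gives quotient 56 and remainder 20.
(53 + 20) mod 60 = 13.

13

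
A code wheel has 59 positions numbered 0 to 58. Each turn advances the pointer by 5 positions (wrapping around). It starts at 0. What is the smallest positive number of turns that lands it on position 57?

5⁻¹ ≡ 12 (mod 59) because 5·12 = 60 = 1·59 + 1.
Multiplying both sides by 12: x ≡ 12·57 = 684 ≡ 35 (mod 59).

35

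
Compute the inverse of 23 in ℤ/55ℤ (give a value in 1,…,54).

23·12 = 276 = 5·55 + 1, so 23⁻¹ ≡ 12 (mod 55).

12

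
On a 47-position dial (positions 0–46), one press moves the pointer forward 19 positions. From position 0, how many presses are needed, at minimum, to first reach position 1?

5

19·5 = 95 = 2·47 + 1, so 19⁻¹ ≡ 5 (mod 47).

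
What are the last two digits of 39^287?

By repeated squaring mod 100: 39^1≡39, 39^2≡21, 39^4≡41, 39^8≡81, 39^16≡61, 39^32≡21, 39^64≡41, 39^128≡81, 39^256≡61.
Since 287 = 1 + 2 + 4 + 8 + 16 + 256 in binary, 39^287 ≡ 39·21·41·81·61·61 ≡ 79 (mod 100).

79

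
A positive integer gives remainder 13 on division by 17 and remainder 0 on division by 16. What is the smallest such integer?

64

x ≡ 0 (mod 16) gives x ∈ {0, 16, 32, 48, 64}.
The first of these with x mod 17 = 13 is 64.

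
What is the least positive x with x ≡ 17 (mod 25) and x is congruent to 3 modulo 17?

292

x ≡ 3 (mod 17) gives x ∈ {3, 20, 37, 54, 71, 88, 105, 122, …}.
The first of these with x mod 25 = 17 is 292.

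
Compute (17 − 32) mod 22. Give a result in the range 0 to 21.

Dividing 32 by 22 gives quotient 1 and remainder 10.
(17 − 10) mod 22 = 7.

7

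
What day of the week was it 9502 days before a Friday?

9502 = 1357·7 + 3, so 9502 mod 7 = 3.
Friday − 3 days → Tuesday.

Tuesday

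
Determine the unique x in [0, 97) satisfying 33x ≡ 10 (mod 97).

The inverse of 33 mod 97 is 50 (since 33·50 = 1650 ≡ 1).
So x ≡ 50·10 = 500 ≡ 15 (mod 97).
Check: 33·15 = 495 = 5·97 + 10.

15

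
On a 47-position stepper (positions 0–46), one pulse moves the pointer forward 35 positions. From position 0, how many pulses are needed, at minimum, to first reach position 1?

43

47 = 1·35 + 12
35 = 2·12 + 11
12 = 1·11 + 1
11 = 11·1 + 0
Back-substituting gives 35·43 ≡ 1 (mod 47).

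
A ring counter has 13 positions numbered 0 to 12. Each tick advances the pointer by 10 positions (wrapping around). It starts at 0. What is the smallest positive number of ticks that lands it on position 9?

10

10⁻¹ ≡ 4 (mod 13) because 10·4 = 40 = 3·13 + 1.
So x ≡ 4·9 = 36 ≡ 10 (mod 13).
Check: 10·10 = 100 = 7·13 + 9.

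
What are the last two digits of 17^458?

09

Successive squares of 17 mod 100: 17^1≡17, 17^2≡89, 17^4≡21, 17^8≡41, 17^16≡81, 17^32≡61, 17^64≡21, 17^128≡41, 17^256≡81.
458 = 2 + 8 + 64 + 128 + 256, so 17^458 ≡ 89·41·21·41·81 ≡ 9 (mod 100).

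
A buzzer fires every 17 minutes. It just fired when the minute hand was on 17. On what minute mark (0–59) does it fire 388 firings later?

13

388·17 = 6596.
6596 mod 60 = 56 (since 109·60 = 6540).
(17 + 56) mod 60 = 13.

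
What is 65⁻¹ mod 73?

9

65·9 = 585 = 8·73 + 1, so 65⁻¹ ≡ 9 (mod 73).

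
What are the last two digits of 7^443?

Square-and-reduce mod 100: 7^1≡7, 7^2≡49, 7^4≡1, 7^8≡1, 7^16≡1, 7^32≡1, 7^64≡1, 7^128≡1, 7^256≡1.
Since 443 = 1 + 2 + 8 + 16 + 32 + 128 + 256 in binary, 7^443 ≡ 7·49·1·1·1·1·1 ≡ 43 (mod 100).

43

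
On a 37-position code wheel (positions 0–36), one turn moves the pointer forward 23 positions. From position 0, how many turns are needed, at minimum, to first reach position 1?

23·29 = 667 = 18·37 + 1, so 23⁻¹ ≡ 29 (mod 37).

29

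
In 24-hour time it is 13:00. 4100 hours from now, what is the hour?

Dividing 4100 by 24 gives quotient 170 and remainder 20.
(13 + 20) mod 24 = 9.

9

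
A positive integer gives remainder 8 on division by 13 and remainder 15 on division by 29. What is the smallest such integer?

73

x ≡ 8 (mod 13) gives x ∈ {8, 21, 34, 47, 60, 73}.
The first of these with x mod 29 = 15 is 73.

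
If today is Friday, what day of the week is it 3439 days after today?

Sunday

3439 = 491·7 + 2, so 3439 mod 7 = 2.
Friday + 2 days → Sunday.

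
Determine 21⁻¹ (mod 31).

3

21·3 = 63 = 2·31 + 1, so 21⁻¹ ≡ 3 (mod 31).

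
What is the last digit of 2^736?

6

The units digit of 2^n cycles with period 4: 2, 4, 8, 6, …
736 leaves remainder 0 on division by 4, so 2^736 ends in 6.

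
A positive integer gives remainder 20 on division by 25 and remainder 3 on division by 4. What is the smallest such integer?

x ≡ 3 (mod 4) gives x ∈ {3, 7, 11, 15, 19, 23, 27, 31, …}.
The first of these with x mod 25 = 20 is 95.

95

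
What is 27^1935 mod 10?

Powers of 7 mod 10 repeat with period 4: 7, 9, 3, 1.
1935 mod 4 = 3, so the last digit matches 7^3 = 3.

3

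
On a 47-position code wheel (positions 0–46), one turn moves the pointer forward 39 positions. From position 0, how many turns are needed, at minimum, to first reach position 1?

47 = 1·39 + 8
39 = 4·8 + 7
8 = 1·7 + 1
7 = 7·1 + 0
Back-substituting gives 39·41 ≡ 1 (mod 47).

41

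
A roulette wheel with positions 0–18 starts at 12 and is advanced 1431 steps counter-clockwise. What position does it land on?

Dividing 1431 by 19 gives quotient 75 and remainder 6.
(12 − 6) mod 19 = 6.

6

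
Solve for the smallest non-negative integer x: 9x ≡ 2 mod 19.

15

The inverse of 9 mod 19 is 17 (since 9·17 = 153 ≡ 1).
So x ≡ 17·2 = 34 ≡ 15 (mod 19).
Check: 9·15 = 135 = 7·19 + 2.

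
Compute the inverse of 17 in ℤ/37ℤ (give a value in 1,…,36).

17·24 = 408 = 11·37 + 1, so 17⁻¹ ≡ 24 (mod 37).

24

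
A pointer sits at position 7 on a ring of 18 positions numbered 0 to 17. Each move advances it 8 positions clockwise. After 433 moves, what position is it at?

15

433·8 = 3464.
Dividing 3464 by 18 gives quotient 192 and remainder 8.
(7 + 8) mod 18 = 15.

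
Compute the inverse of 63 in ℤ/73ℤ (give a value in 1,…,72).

51

73 = 1·63 + 10
63 = 6·10 + 3
10 = 3·3 + 1
3 = 3·1 + 0
Back-substituting gives 63·51 ≡ 1 (mod 73).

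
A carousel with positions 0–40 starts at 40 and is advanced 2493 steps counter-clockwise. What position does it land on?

Dividing 2493 by 41 gives quotient 60 and remainder 33.
(40 − 33) mod 41 = 7.

7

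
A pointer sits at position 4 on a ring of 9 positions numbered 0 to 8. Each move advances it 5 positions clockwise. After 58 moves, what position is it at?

58·5 = 290.
290 − 32·9 = 2, so 290 ≡ 2 (mod 9).
(4 + 2) mod 9 = 6.

6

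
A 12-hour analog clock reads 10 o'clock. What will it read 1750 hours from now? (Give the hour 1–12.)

1750 − 145·12 = 10, so 1750 ≡ 10 (mod 12).
10 + 10 → 8 on a 12-hour dial.

8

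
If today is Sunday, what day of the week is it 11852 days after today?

11852 = 1693·7 + 1, so 11852 mod 7 = 1.
Sunday + 1 day → Monday.

Monday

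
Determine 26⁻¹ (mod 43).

5

43 = 1·26 + 17
26 = 1·17 + 9
17 = 1·9 + 8
9 = 1·8 + 1
8 = 8·1 + 0
Back-substituting gives 26·5 ≡ 1 (mod 43).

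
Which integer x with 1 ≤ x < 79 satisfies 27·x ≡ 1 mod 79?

41

79 = 2·27 + 25
27 = 1·25 + 2
25 = 12·2 + 1
2 = 2·1 + 0
Back-substituting gives 27·41 ≡ 1 (mod 79).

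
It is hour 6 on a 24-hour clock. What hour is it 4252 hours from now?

10

4252 − 177·24 = 4, so 4252 ≡ 4 (mod 24).
(6 + 4) mod 24 = 10.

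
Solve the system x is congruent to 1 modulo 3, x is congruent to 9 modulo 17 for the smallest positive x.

Since 17·2 ≡ 1 (mod 3), take x = 9 + 17·((1−9)·2 mod 3) = 9 + 17·2 = 43.
Check: 43 mod 3 = 1, 43 mod 17 = 9.

43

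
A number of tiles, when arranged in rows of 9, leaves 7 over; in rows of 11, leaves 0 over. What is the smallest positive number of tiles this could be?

x ≡ 7 (mod 9) gives x ∈ {7, 16, 25, 34, 43, 52, 61, 70, …}.
The first of these with x mod 11 = 0 is 88.

88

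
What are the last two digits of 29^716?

21

By repeated squaring mod 100: 29^1≡29, 29^2≡41, 29^4≡81, 29^8≡61, 29^16≡21, 29^32≡41, 29^64≡81, 29^128≡61, 29^256≡21, 29^512≡41.
Since 716 = 4 + 8 + 64 + 128 + 512 in binary, 29^716 ≡ 81·61·81·61·41 ≡ 21 (mod 100).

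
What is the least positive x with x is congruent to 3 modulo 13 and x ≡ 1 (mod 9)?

x ≡ 1 (mod 9) gives x ∈ {1, 10, 19, 28, 37, 46, 55}.
The first of these with x mod 13 = 3 is 55.

55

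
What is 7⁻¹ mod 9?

9 = 1·7 + 2
7 = 3·2 + 1
2 = 2·1 + 0
Back-substituting gives 7·4 ≡ 1 (mod 9).

4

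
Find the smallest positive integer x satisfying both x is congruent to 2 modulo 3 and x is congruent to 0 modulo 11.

11

x ≡ 2 (mod 3) gives x ∈ {2, 5, 8, 11}.
The first of these with x mod 11 = 0 is 11.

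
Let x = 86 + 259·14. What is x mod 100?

259·14 = 3626.
3626 mod 100 = 26 (since 36·100 = 3600).
(86 + 26) mod 100 = 12.

12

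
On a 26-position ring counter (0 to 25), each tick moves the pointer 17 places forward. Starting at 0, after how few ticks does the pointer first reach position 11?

17⁻¹ ≡ 23 (mod 26) because 17·23 = 391 = 15·26 + 1.
Multiplying both sides by 23: x ≡ 23·11 = 253 ≡ 19 (mod 26).
Check: 17·19 = 323 = 12·26 + 11.

19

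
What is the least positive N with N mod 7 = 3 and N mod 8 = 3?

x ≡ 3 (mod 7) gives x ∈ {3}.
The first of these with x mod 8 = 3 is 3.

3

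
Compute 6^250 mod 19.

9

Square-and-reduce mod 19: 6^1≡6, 6^2≡17, 6^4≡4, 6^8≡16, 6^16≡9, 6^32≡5, 6^64≡6, 6^128≡17.
250 = 2 + 8 + 16 + 32 + 64 + 128, so 6^250 ≡ 17·16·9·5·6·17 ≡ 9 (mod 19).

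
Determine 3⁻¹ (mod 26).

9

3·9 = 27 = 1·26 + 1, so 3⁻¹ ≡ 9 (mod 26).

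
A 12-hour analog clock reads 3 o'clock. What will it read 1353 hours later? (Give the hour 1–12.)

1353 mod 12 = 9 (since 112·12 = 1344).
3 + 9 → 12 on a 12-hour dial.

12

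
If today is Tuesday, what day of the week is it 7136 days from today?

Friday

7136 = 1019·7 + 3, so 7136 mod 7 = 3.
Tuesday + 3 days → Friday.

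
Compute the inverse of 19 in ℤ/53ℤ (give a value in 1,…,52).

53 = 2·19 + 15
19 = 1·15 + 4
15 = 3·4 + 3
4 = 1·3 + 1
3 = 3·1 + 0
Back-substituting gives 19·14 ≡ 1 (mod 53).

14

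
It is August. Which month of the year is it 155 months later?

Dividing 155 by 12 gives quotient 12 and remainder 11.
August + 11 months → July.

July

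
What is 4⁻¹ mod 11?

3

4·3 = 12 = 1·11 + 1, so 4⁻¹ ≡ 3 (mod 11).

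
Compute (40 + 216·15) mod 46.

216·15 = 3240.
Dividing 3240 by 46 gives quotient 70 and remainder 20.
(40 + 20) mod 46 = 14.

14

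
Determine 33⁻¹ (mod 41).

5

33·5 = 165 = 4·41 + 1, so 33⁻¹ ≡ 5 (mod 41).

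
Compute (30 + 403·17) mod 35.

403·17 = 6851.
6851 mod 35 = 26 (since 195·35 = 6825).
(30 + 26) mod 35 = 21.

21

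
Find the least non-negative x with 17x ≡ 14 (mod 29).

17⁻¹ ≡ 12 (mod 29) because 17·12 = 204 = 7·29 + 1.
So x ≡ 12·14 = 168 ≡ 23 (mod 29).

23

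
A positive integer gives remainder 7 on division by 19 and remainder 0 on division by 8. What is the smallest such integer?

64

x ≡ 0 (mod 8) gives x ∈ {0, 8, 16, 24, 32, 40, 48, 56, …}.
The first of these with x mod 19 = 7 is 64.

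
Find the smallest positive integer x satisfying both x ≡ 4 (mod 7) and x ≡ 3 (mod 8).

Since 8·1 ≡ 1 (mod 7), take x = 3 + 8·((4−3)·1 mod 7) = 3 + 8·1 = 11.
Check: 11 mod 7 = 4, 11 mod 8 = 3.

11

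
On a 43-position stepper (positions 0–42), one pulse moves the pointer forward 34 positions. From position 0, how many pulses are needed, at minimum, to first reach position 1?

19

34·19 = 646 = 15·43 + 1, so 34⁻¹ ≡ 19 (mod 43).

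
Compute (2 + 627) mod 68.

17

627 mod 68 = 15 (since 9·68 = 612).
(2 + 15) mod 68 = 17.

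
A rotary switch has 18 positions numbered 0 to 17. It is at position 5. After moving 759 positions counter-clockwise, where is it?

2

759 mod 18 = 3 (since 42·18 = 756).
(5 − 3) mod 18 = 2.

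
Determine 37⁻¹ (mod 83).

37·9 = 333 = 4·83 + 1, so 37⁻¹ ≡ 9 (mod 83).

9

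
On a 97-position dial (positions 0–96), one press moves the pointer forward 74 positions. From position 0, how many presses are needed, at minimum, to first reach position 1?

97 = 1·74 + 23
74 = 3·23 + 5
23 = 4·5 + 3
5 = 1·3 + 2
3 = 1·2 + 1
2 = 2·1 + 0
Back-substituting gives 74·59 ≡ 1 (mod 97).

59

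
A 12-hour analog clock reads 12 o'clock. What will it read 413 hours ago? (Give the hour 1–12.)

413 mod 12 = 5 (since 34·12 = 408).
12 − 5 → 7 on a 12-hour dial.

7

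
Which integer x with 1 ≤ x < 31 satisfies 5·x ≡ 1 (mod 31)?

25

5·25 = 125 = 4·31 + 1, so 5⁻¹ ≡ 25 (mod 31).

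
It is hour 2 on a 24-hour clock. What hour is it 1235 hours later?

1235 = 51·24 + 11, so 1235 mod 24 = 11.
(2 + 11) mod 24 = 13.

13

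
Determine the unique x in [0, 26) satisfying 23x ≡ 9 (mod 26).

23⁻¹ ≡ 17 (mod 26) because 23·17 = 391 = 15·26 + 1.
Multiplying both sides by 17: x ≡ 17·9 = 153 ≡ 23 (mod 26).

23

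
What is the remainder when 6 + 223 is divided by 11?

Dividing 223 by 11 gives quotient 20 and remainder 3.
(6 + 3) mod 11 = 9.

9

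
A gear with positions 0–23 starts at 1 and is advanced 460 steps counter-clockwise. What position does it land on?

21

460 = 19·24 + 4, so 460 mod 24 = 4.
(1 − 4) mod 24 = 21.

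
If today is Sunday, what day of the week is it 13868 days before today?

Saturday

13868 = 1981·7 + 1, so 13868 mod 7 = 1.
Sunday − 1 day → Saturday.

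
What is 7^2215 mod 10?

3

The units digit of 7^n cycles with period 4: 7, 9, 3, 1, …
2215 leaves remainder 3 on division by 4, so 7^2215 ends in 3.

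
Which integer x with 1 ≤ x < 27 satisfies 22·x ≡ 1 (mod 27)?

16

22·16 = 352 = 13·27 + 1, so 22⁻¹ ≡ 16 (mod 27).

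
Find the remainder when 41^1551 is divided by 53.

Square-and-reduce mod 53: 41^1≡41, 41^2≡38, 41^4≡13, 41^8≡10, 41^16≡47, 41^32≡36, 41^64≡24, 41^128≡46, 41^256≡49, 41^512≡16, 41^1024≡44.
1551 = 1 + 2 + 4 + 8 + 512 + 1024, so 41^1551 ≡ 41·38·13·10·16·44 ≡ 34 (mod 53).

34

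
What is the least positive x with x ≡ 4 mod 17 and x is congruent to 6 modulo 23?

259

Since 23·3 ≡ 1 (mod 17), take x = 6 + 23·((4−6)·3 mod 17) = 6 + 23·11 = 259.
Check: 259 mod 17 = 4, 259 mod 23 = 6.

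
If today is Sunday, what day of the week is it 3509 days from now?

3509 = 501·7 + 2, so 3509 mod 7 = 2.
Sunday + 2 days → Tuesday.

Tuesday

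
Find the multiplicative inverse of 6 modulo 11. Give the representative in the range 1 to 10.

6·2 = 12 = 1·11 + 1, so 6⁻¹ ≡ 2 (mod 11).

2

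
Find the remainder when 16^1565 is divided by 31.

1

Successive squares of 16 mod 31: 16^1≡16, 16^2≡8, 16^4≡2, 16^8≡4, 16^16≡16, 16^32≡8, 16^64≡2, 16^128≡4, 16^256≡16, 16^512≡8, 16^1024≡2.
Since 1565 = 1 + 4 + 8 + 16 + 512 + 1024 in binary, 16^1565 ≡ 16·2·4·16·8·2 ≡ 1 (mod 31).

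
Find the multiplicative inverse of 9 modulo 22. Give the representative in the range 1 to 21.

22 = 2·9 + 4
9 = 2·4 + 1
4 = 4·1 + 0
Back-substituting gives 9·5 ≡ 1 (mod 22).

5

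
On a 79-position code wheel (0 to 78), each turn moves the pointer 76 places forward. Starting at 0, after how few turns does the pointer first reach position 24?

76⁻¹ ≡ 26 (mod 79) because 76·26 = 1976 = 25·79 + 1.
So x ≡ 26·24 = 624 ≡ 71 (mod 79).

71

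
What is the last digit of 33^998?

Powers of 3 mod 10 repeat with period 4: 3, 9, 7, 1.
998 mod 4 = 2, so the last digit matches 3^2 = 9.

9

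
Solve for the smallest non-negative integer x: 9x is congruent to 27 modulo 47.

The inverse of 9 mod 47 is 21 (since 9·21 = 189 ≡ 1).
Multiplying both sides by 21: x ≡ 21·27 = 567 ≡ 3 (mod 47).

3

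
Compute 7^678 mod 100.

49

By repeated squaring mod 100: 7^1≡7, 7^2≡49, 7^4≡1, 7^8≡1, 7^16≡1, 7^32≡1, 7^64≡1, 7^128≡1, 7^256≡1, 7^512≡1.
Since 678 = 2 + 4 + 32 + 128 + 512 in binary, 7^678 ≡ 49·1·1·1·1 ≡ 49 (mod 100).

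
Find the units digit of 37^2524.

Last digits of 7^n: 7, 9, 3, 1 (period 4).
2524 mod 4 = 0, so the last digit matches 7^4 = 1.

1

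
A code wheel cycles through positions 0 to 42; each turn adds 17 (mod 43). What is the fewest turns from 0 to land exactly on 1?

38

17·38 = 646 = 15·43 + 1, so 17⁻¹ ≡ 38 (mod 43).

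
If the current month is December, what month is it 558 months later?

558 = 46·12 + 6, so 558 mod 12 = 6.
December + 6 months → June.

June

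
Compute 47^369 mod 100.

Square-and-reduce mod 100: 47^1≡47, 47^2≡9, 47^4≡81, 47^8≡61, 47^16≡21, 47^32≡41, 47^64≡81, 47^128≡61, 47^256≡21.
369 = 1 + 16 + 32 + 64 + 256, so 47^369 ≡ 47·21·41·81·21 ≡ 67 (mod 100).

67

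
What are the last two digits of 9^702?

81

By repeated squaring mod 100: 9^1≡9, 9^2≡81, 9^4≡61, 9^8≡21, 9^16≡41, 9^32≡81, 9^64≡61, 9^128≡21, 9^256≡41, 9^512≡81.
Since 702 = 2 + 4 + 8 + 16 + 32 + 128 + 512 in binary, 9^702 ≡ 81·61·21·41·81·21·81 ≡ 81 (mod 100).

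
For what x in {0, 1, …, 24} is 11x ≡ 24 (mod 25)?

9

11⁻¹ ≡ 16 (mod 25) because 11·16 = 176 = 7·25 + 1.
So x ≡ 16·24 = 384 ≡ 9 (mod 25).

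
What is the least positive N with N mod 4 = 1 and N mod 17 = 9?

9

Since 17·1 ≡ 1 (mod 4), take x = 9 + 17·((1−9)·1 mod 4) = 9 + 17·0 = 9.
Check: 9 mod 4 = 1, 9 mod 17 = 9.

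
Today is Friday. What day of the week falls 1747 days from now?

1747 = 249·7 + 4, so 1747 mod 7 = 4.
Friday + 4 days → Tuesday.

Tuesday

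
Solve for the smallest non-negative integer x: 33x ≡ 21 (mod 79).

15

The inverse of 33 mod 79 is 12 (since 33·12 = 396 ≡ 1).
Multiplying both sides by 12: x ≡ 12·21 = 252 ≡ 15 (mod 79).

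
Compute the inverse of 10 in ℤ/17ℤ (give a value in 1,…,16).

12

17 = 1·10 + 7
10 = 1·7 + 3
7 = 2·3 + 1
3 = 3·1 + 0
Back-substituting gives 10·12 ≡ 1 (mod 17).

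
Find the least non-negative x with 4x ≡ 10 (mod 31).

The inverse of 4 mod 31 is 8 (since 4·8 = 32 ≡ 1).
So x ≡ 8·10 = 80 ≡ 18 (mod 31).
Check: 4·18 = 72 = 2·31 + 10.

18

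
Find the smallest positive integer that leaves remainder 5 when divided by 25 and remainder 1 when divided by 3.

Since 3·17 ≡ 1 (mod 25), take x = 1 + 3·((5−1)·17 mod 25) = 1 + 3·18 = 55.
Check: 55 mod 25 = 5, 55 mod 3 = 1.

55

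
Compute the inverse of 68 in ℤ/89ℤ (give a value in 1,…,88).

72

89 = 1·68 + 21
68 = 3·21 + 5
21 = 4·5 + 1
5 = 5·1 + 0
Back-substituting gives 68·72 ≡ 1 (mod 89).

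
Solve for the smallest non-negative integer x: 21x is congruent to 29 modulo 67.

The inverse of 21 mod 67 is 16 (since 21·16 = 336 ≡ 1).
So x ≡ 16·29 = 464 ≡ 62 (mod 67).

62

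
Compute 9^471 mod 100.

9

Square-and-reduce mod 100: 9^1≡9, 9^2≡81, 9^4≡61, 9^8≡21, 9^16≡41, 9^32≡81, 9^64≡61, 9^128≡21, 9^256≡41.
Since 471 = 1 + 2 + 4 + 16 + 64 + 128 + 256 in binary, 9^471 ≡ 9·81·61·41·61·21·41 ≡ 9 (mod 100).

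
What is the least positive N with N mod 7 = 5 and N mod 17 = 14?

82

x ≡ 5 (mod 7) gives x ∈ {5, 12, 19, 26, 33, 40, 47, 54, …}.
The first of these with x mod 17 = 14 is 82.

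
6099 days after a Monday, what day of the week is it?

Wednesday

6099 = 871·7 + 2, so 6099 mod 7 = 2.
Monday + 2 days → Wednesday.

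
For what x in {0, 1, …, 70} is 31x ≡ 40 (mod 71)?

70

31⁻¹ ≡ 55 (mod 71) because 31·55 = 1705 = 24·71 + 1.
So x ≡ 55·40 = 2200 ≡ 70 (mod 71).
Check: 31·70 = 2170 = 30·71 + 40.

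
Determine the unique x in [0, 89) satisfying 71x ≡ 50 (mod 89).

17

The inverse of 71 mod 89 is 84 (since 71·84 = 5964 ≡ 1).
So x ≡ 84·50 = 4200 ≡ 17 (mod 89).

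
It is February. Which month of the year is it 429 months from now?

429 − 35·12 = 9, so 429 ≡ 9 (mod 12).
February + 9 months → November.

November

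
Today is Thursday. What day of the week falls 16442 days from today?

Wednesday

16442 mod 7 = 6 (since 2348·7 = 16436).
Thursday + 6 days → Wednesday.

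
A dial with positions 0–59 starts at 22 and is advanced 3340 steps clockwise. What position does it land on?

3340 = 55·60 + 40, so 3340 mod 60 = 40.
(22 + 40) mod 60 = 2.

2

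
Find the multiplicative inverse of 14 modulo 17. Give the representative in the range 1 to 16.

17 = 1·14 + 3
14 = 4·3 + 2
3 = 1·2 + 1
2 = 2·1 + 0
Back-substituting gives 14·11 ≡ 1 (mod 17).

11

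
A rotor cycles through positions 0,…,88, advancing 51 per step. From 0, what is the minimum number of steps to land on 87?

75

The inverse of 51 mod 89 is 7 (since 51·7 = 357 ≡ 1).
Multiplying both sides by 7: x ≡ 7·87 = 609 ≡ 75 (mod 89).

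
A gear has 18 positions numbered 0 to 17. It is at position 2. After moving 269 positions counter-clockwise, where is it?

3

269 mod 18 = 17 (since 14·18 = 252).
(2 − 17) mod 18 = 3.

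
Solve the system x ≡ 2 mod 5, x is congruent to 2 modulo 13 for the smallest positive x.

x ≡ 2 (mod 5) gives x ∈ {2}.
The first of these with x mod 13 = 2 is 2.

2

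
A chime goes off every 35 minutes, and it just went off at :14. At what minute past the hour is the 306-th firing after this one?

306·35 = 10710.
Dividing 10710 by 60 gives quotient 178 and remainder 30.
(14 + 30) mod 60 = 44.

44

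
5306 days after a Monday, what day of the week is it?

Dividing 5306 by 7 gives quotient 758 and remainder 0.
Monday + 0 days → Monday.

Monday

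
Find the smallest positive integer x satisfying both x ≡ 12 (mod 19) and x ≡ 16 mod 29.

335

Since 29·2 ≡ 1 (mod 19), take x = 16 + 29·((12−16)·2 mod 19) = 16 + 29·11 = 335.
Check: 335 mod 19 = 12, 335 mod 29 = 16.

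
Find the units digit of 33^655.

The units digit of 33^n cycles with period 4: 3, 9, 7, 1, …
655 leaves remainder 3 on division by 4, so 33^655 ends in 7.

7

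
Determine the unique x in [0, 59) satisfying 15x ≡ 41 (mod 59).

46

The inverse of 15 mod 59 is 4 (since 15·4 = 60 ≡ 1).
So x ≡ 4·41 = 164 ≡ 46 (mod 59).
Check: 15·46 = 690 = 11·59 + 41.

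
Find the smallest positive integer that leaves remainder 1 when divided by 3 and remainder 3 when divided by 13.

x ≡ 1 (mod 3) gives x ∈ {1, 4, 7, 10, 13, 16}.
The first of these with x mod 13 = 3 is 16.

16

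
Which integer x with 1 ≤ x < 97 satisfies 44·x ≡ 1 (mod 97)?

97 = 2·44 + 9
44 = 4·9 + 8
9 = 1·8 + 1
8 = 8·1 + 0
Back-substituting gives 44·86 ≡ 1 (mod 97).

86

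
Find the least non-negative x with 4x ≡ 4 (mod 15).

4⁻¹ ≡ 4 (mod 15) because 4·4 = 16 = 1·15 + 1.
Multiplying both sides by 4: x ≡ 4·4 = 16 ≡ 1 (mod 15).
Check: 4·1 = 4 = 0·15 + 4.

1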